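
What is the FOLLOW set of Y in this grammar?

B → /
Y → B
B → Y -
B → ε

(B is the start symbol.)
{ '-' }

To compute FOLLOW(Y), find every occurrence of Y on a right-hand side N → α Y β: add FIRST(β) \ {ε}, and if β is empty or nullable also add FOLLOW(N). Iterate to a fixed point.

In B → Y -: Y is followed by '-', add FIRST('-') \ {ε} = { '-' }

Taking the union: FOLLOW(Y) = { '-' }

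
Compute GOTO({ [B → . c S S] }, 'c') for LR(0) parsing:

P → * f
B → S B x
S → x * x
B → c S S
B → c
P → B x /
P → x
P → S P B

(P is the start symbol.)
{ [B → c . S S], [S → . x * x] }

GOTO(I, 'c') = CLOSURE({ [A → αX.β] : [A → α.Xβ] ∈ I, X = 'c' })

Items with dot before 'c', with the dot advanced:
  [B → . c S S] → [B → c . S S]
Closure of the advanced items:
  [B → c . S S] has the dot before S: add [S → . x * x]

GOTO = { [B → c . S S], [S → . x * x] }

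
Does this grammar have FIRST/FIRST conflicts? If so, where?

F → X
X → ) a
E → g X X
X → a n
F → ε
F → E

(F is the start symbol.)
A FIRST/FIRST conflict occurs when two productions N → α and N → β for the same non-terminal have FIRST(α) ∩ FIRST(β) ≠ ∅ (with ε ∈ FIRST of a nullable right-hand side, so two nullable alternatives also conflict).

FIRST sets of the non-terminals at (or reachable through a nullable prefix from) the front of some alternative:
  FIRST(X) = { ')', 'a' }
  FIRST(E) = { 'g' }

Productions for F:
  F → X: FIRST = { ')', 'a' }
  F → ε: FIRST = { ε }
  F → E: FIRST = { 'g' }
Productions for X:
  X → ) a: FIRST = { ')' }
  X → a n: FIRST = { 'a' }
E has only one production, so no FIRST/FIRST conflict is possible there.

All alternatives of each non-terminal have pairwise disjoint FIRST sets.

Answer: No FIRST/FIRST conflicts.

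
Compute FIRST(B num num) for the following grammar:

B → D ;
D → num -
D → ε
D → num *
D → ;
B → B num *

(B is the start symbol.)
FIRST sets of the non-terminals involved (from the grammar, by fixed-point iteration):
  FIRST(B) = { ';', 'num' }

To compute FIRST(B num num), process the symbols left to right:
Symbol B is a non-terminal. Add FIRST(B) \ {ε} = { ';', 'num' }
B is not nullable (ε ∉ FIRST(B)), so stop here.
FIRST(B num num) = { ';', 'num' }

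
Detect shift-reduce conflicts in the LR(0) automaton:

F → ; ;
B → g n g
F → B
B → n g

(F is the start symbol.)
A shift-reduce conflict occurs when an LR(0) state has both:
  - a complete (reduce) item [A → α .] (dot at the end), and
  - a shift item [B → β . c γ] (dot before a terminal).

Augment with F' → F and build the canonical LR(0) collection (I0 = CLOSURE({[F' → . F]}), then GOTO on every symbol after a dot until no new states appear). It has 10 states:
  I0: { [B → . g n g], [B → . n g], [F → . ; ;], [F → . B], [F' → . F] }  — shift
  I1: { [F → ; . ;] }  — shift
  I2: { [F → B .] }  — reduce
  I3: { [F' → F .] }  — accept
  I4: { [B → g . n g] }  — shift
  I5: { [B → n . g] }  — shift
  I6: { [B → n g .] }  — reduce
  I7: { [B → g n . g] }  — shift
  I8: { [B → g n g .] }  — reduce
  I9: { [F → ; ; .] }  — reduce

No state contains both a complete item and a shift item.

Answer: No shift-reduce conflicts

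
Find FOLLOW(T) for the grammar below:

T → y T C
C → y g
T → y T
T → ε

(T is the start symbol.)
To compute FOLLOW(T), find every occurrence of T on a right-hand side N → α T β: add FIRST(β) \ {ε}, and if β is empty or nullable also add FOLLOW(N). Iterate to a fixed point.

T is the start symbol, so $ ∈ FOLLOW(T).
In T → y T C: T is followed by C, add FIRST(C) \ {ε} = { 'y' }
In T → y T: T is at the end; this adds FOLLOW(T) to itself — nothing new

Taking the union: FOLLOW(T) = { $, 'y' }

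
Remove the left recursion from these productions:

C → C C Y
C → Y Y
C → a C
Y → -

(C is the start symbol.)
C → Y Y C'
C → a C C'
C' → C Y C'
C' → ε
Y → -

C is directly left-recursive. The standard transformation for
  A → A α₁ | ... | A α_m | β₁ | ... | β_n
is
  A  → β₁ A' | ... | β_n A'
  A' → α₁ A' | ... | α_m A' | ε

C → Y Y becomes C → Y Y C'
C → a C becomes C → a C C'
C → C C Y becomes C' → C Y C'
Add C' → ε

Productions for other non-terminals are unchanged:
  Y → -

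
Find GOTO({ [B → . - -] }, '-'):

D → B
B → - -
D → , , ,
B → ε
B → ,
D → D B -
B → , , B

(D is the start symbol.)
GOTO(I, '-') = CLOSURE({ [A → αX.β] : [A → α.Xβ] ∈ I, X = '-' })

Items with dot before '-', with the dot advanced:
  [B → . - -] → [B → - . -]
Closure adds nothing (no advanced item has the dot before a non-terminal).

GOTO = { [B → - . -] }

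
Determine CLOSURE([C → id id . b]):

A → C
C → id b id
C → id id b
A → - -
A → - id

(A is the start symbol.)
{ [C → id id . b] }

To compute CLOSURE, for each item [A → α.Bβ] where B is a non-terminal, add [B → .γ] for all productions B → γ; repeat for the newly added items until nothing changes.

Start with: [C → id id . b]
The dot precedes the terminal b, so nothing is added.

CLOSURE = { [C → id id . b] }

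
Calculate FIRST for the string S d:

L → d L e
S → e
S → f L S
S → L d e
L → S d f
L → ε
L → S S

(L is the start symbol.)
{ 'd', 'e', 'f' }

FIRST sets of the non-terminals involved (from the grammar, by fixed-point iteration):
  FIRST(S) = { 'd', 'e', 'f' }

To compute FIRST(S d), process the symbols left to right:
Symbol S is a non-terminal. Add FIRST(S) \ {ε} = { 'd', 'e', 'f' }
S is not nullable (ε ∉ FIRST(S)), so stop here.
FIRST(S d) = { 'd', 'e', 'f' }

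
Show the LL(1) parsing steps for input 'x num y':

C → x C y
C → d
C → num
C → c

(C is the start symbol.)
LL(1) parsing maintains a stack (initially the start symbol over $) and the input. At each step: if the stack top is a terminal, match it against the current input token; if it is a non-terminal N, replace it with the RHS of M[N, lookahead] (the unique production whose predict set contains the lookahead).

Stack is shown with the top on the left.

Stack    Input      Action
--------------------------
C $      x num y $  output C → x C y
x C y $  x num y $  match 'x'
C y $    num y $    output C → num
num y $  num y $    match 'num'
y $      y $        match 'y'
$        $          accept

The string is accepted.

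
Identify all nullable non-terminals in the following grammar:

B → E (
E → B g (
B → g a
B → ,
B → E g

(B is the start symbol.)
None

There are no ε-productions, so no non-terminal can derive ε.
No non-terminals are nullable.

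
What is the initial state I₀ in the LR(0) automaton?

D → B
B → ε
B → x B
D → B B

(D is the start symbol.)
{ [B → . x B], [B → .], [D → . B B], [D → . B], [D' → . D] }

First, augment the grammar with D' → D
I₀ = CLOSURE({ [D' → . D] }):
  [D' → . D] has the dot before D: add [D → . B], [D → . B B]
  [D → . B] has the dot before B: add [B → .], [B → . x B]
No further items can be added.

I₀ = { [B → . x B], [B → .], [D → . B B], [D → . B], [D' → . D] }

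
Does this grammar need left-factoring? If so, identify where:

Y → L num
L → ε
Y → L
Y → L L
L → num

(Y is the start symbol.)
Left-factoring is needed when two productions for the same non-terminal
share a common prefix on the right-hand side.

Productions for Y:
  Y → L num
  Y → L
  Y → L L
Productions for L:
  L → ε
  L → num

Found common prefix 'L' in productions for Y

Answer: Yes, Y has productions with common prefix 'L'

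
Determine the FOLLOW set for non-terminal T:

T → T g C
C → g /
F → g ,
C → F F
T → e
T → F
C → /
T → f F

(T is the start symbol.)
T is the start symbol, so $ ∈ FOLLOW(T).
In T → T g C: T is followed by g C, add FIRST(g C) \ {ε} = { 'g' }

Taking the union: FOLLOW(T) = { $, 'g' }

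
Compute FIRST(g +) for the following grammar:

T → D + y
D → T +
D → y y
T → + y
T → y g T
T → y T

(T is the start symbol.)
{ 'g' }

To compute FIRST(g +), process the symbols left to right:
Symbol g is a terminal. Add 'g' and stop.
FIRST(g +) = { 'g' }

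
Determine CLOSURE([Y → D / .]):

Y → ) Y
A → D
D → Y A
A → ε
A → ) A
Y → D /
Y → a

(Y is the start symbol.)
Start with: [Y → D / .]
The dot is at the end, so nothing is added.

CLOSURE = { [Y → D / .] }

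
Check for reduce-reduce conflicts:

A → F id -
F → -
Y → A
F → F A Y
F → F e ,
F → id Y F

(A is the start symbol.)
A reduce-reduce conflict occurs when an LR(0) state has two complete items [A → α .] and [B → β .] — both call for a reduction, and with no lookahead the parser cannot choose between them.

Augment with A' → A and build the canonical LR(0) collection (I0 = CLOSURE({[A' → . A]}), then GOTO on every symbol after a dot until no new states appear). It has 14 states:
  I0: { [A → . F id -], [A' → . A], [F → . -], [F → . F A Y], [F → . F e ,], [F → . id Y F] }  — shift
  I1: { [F → - .] }  — reduce
  I2: { [A' → A .] }  — accept
  I3: { [A → . F id -], [A → F . id -], [F → . -], [F → . F A Y], [F → . F e ,], [F → . id Y F], [F → F . A Y], [F → F . e ,] }  — shift
  I4: { [A → . F id -], [F → . -], [F → . F A Y], [F → . F e ,], [F → . id Y F], [F → id . Y F], [Y → . A] }  — shift
  I5: { [Y → A .] }  — reduce
  I6: { [F → . -], [F → . F A Y], [F → . F e ,], [F → . id Y F], [F → id Y . F] }  — shift
  I7: { [A → . F id -], [F → . -], [F → . F A Y], [F → . F e ,], [F → . id Y F], [F → F . A Y], [F → F . e ,], [F → id Y F .] }  — shift, reduce
  I8: { [A → . F id -], [F → . -], [F → . F A Y], [F → . F e ,], [F → . id Y F], [F → F A . Y], [Y → . A] }  — shift
  I9: { [F → F e . ,] }  — shift
  I10: { [F → F e , .] }  — reduce
  I11: { [F → F A Y .] }  — reduce
  I12: { [A → . F id -], [A → F id . -], [F → . -], [F → . F A Y], [F → . F e ,], [F → . id Y F], [F → id . Y F], [Y → . A] }  — shift
  I13: { [A → F id - .], [F → - .] }  — 2 reduces

I13 contains complete items [A → F id - .], [F → - .] — reduce-reduce conflict.

Answer: Yes — I13: [A → F id - .] vs [F → - .]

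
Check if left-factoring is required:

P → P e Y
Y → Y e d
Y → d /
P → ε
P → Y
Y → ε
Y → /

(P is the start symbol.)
Left-factoring is needed when two productions for the same non-terminal
share a common prefix on the right-hand side.

Productions for P:
  P → P e Y
  P → ε
  P → Y
Productions for Y:
  Y → Y e d
  Y → d /
  Y → ε
  Y → /

No common prefixes found.

Answer: No, left-factoring is not needed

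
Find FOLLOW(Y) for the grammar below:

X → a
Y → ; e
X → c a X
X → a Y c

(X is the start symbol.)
{ 'c' }

To compute FOLLOW(Y), find every occurrence of Y on a right-hand side N → α Y β: add FIRST(β) \ {ε}, and if β is empty or nullable also add FOLLOW(N). Iterate to a fixed point.

In X → a Y c: Y is followed by c, add FIRST(c) \ {ε} = { 'c' }

Taking the union: FOLLOW(Y) = { 'c' }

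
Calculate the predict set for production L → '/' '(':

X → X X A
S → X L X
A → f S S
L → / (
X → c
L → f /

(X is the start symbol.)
PREDICT(L → '/' '(') = (FIRST(RHS) \ {ε}) ∪ (FOLLOW(L) if ε ∈ FIRST(RHS), i.e. RHS ⇒* ε)
FIRST('/' '(') = { '/' }
ε ∉ FIRST('/' '('), so FOLLOW(L) is not added.
PREDICT(L → '/' '(') = { '/' }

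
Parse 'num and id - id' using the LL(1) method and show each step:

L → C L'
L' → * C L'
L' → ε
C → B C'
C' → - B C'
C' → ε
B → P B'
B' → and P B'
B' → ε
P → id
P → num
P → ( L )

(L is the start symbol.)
LL(1) parsing maintains a stack (initially the start symbol over $) and the input. At each step: if the stack top is a terminal, match it against the current input token; if it is a non-terminal N, replace it with the RHS of M[N, lookahead] (the unique production whose predict set contains the lookahead).

Stack is shown with the top on the left.

Stack             Input              Action
-------------------------------------------
L $               num and id - id $  output L → C L'
C L' $            num and id - id $  output C → B C'
B C' L' $         num and id - id $  output B → P B'
P B' C' L' $      num and id - id $  output P → num
num B' C' L' $    num and id - id $  match 'num'
B' C' L' $        and id - id $      output B' → and P B'
and P B' C' L' $  and id - id $      match 'and'
P B' C' L' $      id - id $          output P → id
id B' C' L' $     id - id $          match 'id'
B' C' L' $        - id $             output B' → ε
C' L' $           - id $             output C' → - B C'
- B C' L' $       - id $             match '-'
B C' L' $         id $               output B → P B'
P B' C' L' $      id $               output P → id
id B' C' L' $     id $               match 'id'
B' C' L' $        $                  output B' → ε
C' L' $           $                  output C' → ε
L' $              $                  output L' → ε
$                 $                  accept

The string is accepted.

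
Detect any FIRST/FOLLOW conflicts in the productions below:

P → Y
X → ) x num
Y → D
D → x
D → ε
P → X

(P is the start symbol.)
No FIRST/FOLLOW conflicts.

A FIRST/FOLLOW conflict occurs when a non-terminal N has a nullable alternative N → β (β ⇒* ε) and another alternative N → α with FIRST(α) ∩ FOLLOW(N) ≠ ∅: on such a lookahead the parser cannot decide between expanding α and letting N vanish via β.

Nullable non-terminals: D, P, Y.
FIRST sets used below: FIRST(Y) = { 'x', ε }, FIRST(X) = { ')' }

D: nullable alternative(s) D → ε; FOLLOW(D) = { $ }
  D → x: FIRST \ {ε} = { 'x' } — disjoint from FOLLOW(D)
  D → ε: FIRST \ {ε} = { } — this is the only nullable alternative, skip

P: nullable alternative(s) P → Y; FOLLOW(P) = { $ }
  P → Y: FIRST \ {ε} = { 'x' } — this is the only nullable alternative, skip
  P → X: FIRST \ {ε} = { ')' } — disjoint from FOLLOW(P)
Y has a nullable alternative but only one production, so nothing to check.

X has no nullable alternative, so no FIRST/FOLLOW check is needed there.

No FIRST/FOLLOW conflicts found.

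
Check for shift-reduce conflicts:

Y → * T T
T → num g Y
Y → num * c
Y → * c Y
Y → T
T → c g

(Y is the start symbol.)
Augment with Y' → Y and build the canonical LR(0) collection (I0 = CLOSURE({[Y' → . Y]}), then GOTO on every symbol after a dot until no new states appear). It has 16 states:
  I0: { [T → . c g], [T → . num g Y], [Y → . * T T], [Y → . * c Y], [Y → . T], [Y → . num * c], [Y' → . Y] }  — shift
  I1: { [T → . c g], [T → . num g Y], [Y → * . T T], [Y → * . c Y] }  — shift
  I2: { [Y → T .] }  — reduce
  I3: { [Y' → Y .] }  — accept
  I4: { [T → c . g] }  — shift
  I5: { [T → num . g Y], [Y → num . * c] }  — shift
  I6: { [Y → num * . c] }  — shift
  I7: { [T → . c g], [T → . num g Y], [T → num g . Y], [Y → . * T T], [Y → . * c Y], [Y → . T], [Y → . num * c] }  — shift
  I8: { [T → num g Y .] }  — reduce
  I9: { [Y → num * c .] }  — reduce
  I10: { [T → c g .] }  — reduce
  I11: { [T → . c g], [T → . num g Y], [Y → * T . T] }  — shift
  I12: { [T → . c g], [T → . num g Y], [T → c . g], [Y → * c . Y], [Y → . * T T], [Y → . * c Y], [Y → . T], [Y → . num * c] }  — shift
  I13: { [T → num . g Y] }  — shift
  I14: { [Y → * c Y .] }  — reduce
  I15: { [Y → * T T .] }  — reduce

No state contains both a complete item and a shift item.

Answer: No shift-reduce conflicts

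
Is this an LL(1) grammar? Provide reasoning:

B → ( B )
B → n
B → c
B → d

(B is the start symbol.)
A grammar is LL(1) if for each non-terminal N with multiple productions, the predict sets of those productions are pairwise disjoint, where PREDICT(N → α) = (FIRST(α) \ {ε}) ∪ (FOLLOW(N) if α ⇒* ε).

For B:
  PREDICT(B → '(' B ')') = { '(' }
  PREDICT(B → n) = { 'n' }
  PREDICT(B → c) = { 'c' }
  PREDICT(B → d) = { 'd' }

All predict sets are disjoint. The grammar IS LL(1).

Answer: Yes, the grammar is LL(1).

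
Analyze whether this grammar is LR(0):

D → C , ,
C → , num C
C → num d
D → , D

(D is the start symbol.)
Yes, the grammar is LR(0)

A grammar is LR(0) if no state in the canonical LR(0) collection has:
  - both a shift item (dot before a terminal) and a complete item (shift-reduce conflict), or
  - two or more complete items (reduce-reduce conflict; the accept item [D' → D .] counts as a complete item here).

Augment with D' → D and build the canonical LR(0) collection (I0 = CLOSURE({[D' → . D]}), then GOTO on every symbol after a dot until no new states appear). It has 13 states:
  I0: { [C → . , num C], [C → . num d], [D → . , D], [D → . C , ,], [D' → . D] }  — shift
  I1: { [C → , . num C], [C → . , num C], [C → . num d], [D → , . D], [D → . , D], [D → . C , ,] }  — shift
  I2: { [D → C . , ,] }  — shift
  I3: { [D' → D .] }  — accept
  I4: { [C → num . d] }  — shift
  I5: { [C → num d .] }  — reduce
  I6: { [D → C , . ,] }  — shift
  I7: { [D → C , , .] }  — reduce
  I8: { [D → , D .] }  — reduce
  I9: { [C → , num . C], [C → . , num C], [C → . num d], [C → num . d] }  — shift
  I10: { [C → , . num C] }  — shift
  I11: { [C → , num C .] }  — reduce
  I12: { [C → , num . C], [C → . , num C], [C → . num d] }  — shift

Every state is either a pure shift/goto state or contains exactly one complete item and nothing to shift — no conflicts. The grammar is LR(0).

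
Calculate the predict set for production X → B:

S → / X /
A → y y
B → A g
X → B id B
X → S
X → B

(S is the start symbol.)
PREDICT(X → B) = (FIRST(RHS) \ {ε}) ∪ (FOLLOW(X) if ε ∈ FIRST(RHS), i.e. RHS ⇒* ε)
FIRST(B) = { 'y' }
FIRST(B) = { 'y' }
ε ∉ FIRST(B), so FOLLOW(X) is not added.
PREDICT(X → B) = { 'y' }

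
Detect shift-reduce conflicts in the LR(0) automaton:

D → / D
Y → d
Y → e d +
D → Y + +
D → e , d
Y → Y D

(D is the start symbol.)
No shift-reduce conflicts

Augment with D' → D and build the canonical LR(0) collection (I0 = CLOSURE({[D' → . D]}), then GOTO on every symbol after a dot until no new states appear). It has 14 states:
  I0: { [D → . / D], [D → . Y + +], [D → . e , d], [D' → . D], [Y → . Y D], [Y → . d], [Y → . e d +] }  — shift
  I1: { [D → . / D], [D → . Y + +], [D → . e , d], [D → / . D], [Y → . Y D], [Y → . d], [Y → . e d +] }  — shift
  I2: { [D' → D .] }  — accept
  I3: { [D → . / D], [D → . Y + +], [D → . e , d], [D → Y . + +], [Y → . Y D], [Y → . d], [Y → . e d +], [Y → Y . D] }  — shift
  I4: { [Y → d .] }  — reduce
  I5: { [D → e . , d], [Y → e . d +] }  — shift
  I6: { [D → e , . d] }  — shift
  I7: { [Y → e d . +] }  — shift
  I8: { [Y → e d + .] }  — reduce
  I9: { [D → e , d .] }  — reduce
  I10: { [D → Y + . +] }  — shift
  I11: { [Y → Y D .] }  — reduce
  I12: { [D → Y + + .] }  — reduce
  I13: { [D → / D .] }  — reduce

No state contains both a complete item and a shift item.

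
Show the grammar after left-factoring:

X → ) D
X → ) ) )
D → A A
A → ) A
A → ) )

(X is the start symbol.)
Left-factoring transforms A → αβ₁ | αβ₂ into A → αA' and A' → β₁ | β₂
(α is the longest common prefix among the alternatives). Repeat until
no nonterminal has two alternatives with a common prefix.

Round 1: X has alternatives sharing prefix ')'. Introduce X': X → ) X'
  Add: X' → D
  Add: X' → ) )

Round 2: A has alternatives sharing prefix ')'. Introduce A': A → ) A'
  Add: A' → A
  Add: A' → )

No remaining common prefixes — done.

Resulting grammar:
X → ) X'
X' → D
X' → ) )
D → A A
A → ) A'
A' → A
A' → )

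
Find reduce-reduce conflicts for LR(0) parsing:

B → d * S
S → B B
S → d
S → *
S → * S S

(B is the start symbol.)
A reduce-reduce conflict occurs when an LR(0) state has two complete items [A → α .] and [B → β .] — both call for a reduction, and with no lookahead the parser cannot choose between them.

Augment with B' → B and build the canonical LR(0) collection (I0 = CLOSURE({[B' → . B]}), then GOTO on every symbol after a dot until no new states appear). It has 11 states:
  I0: { [B → . d * S], [B' → . B] }  — shift
  I1: { [B' → B .] }  — accept
  I2: { [B → d . * S] }  — shift
  I3: { [B → . d * S], [B → d * . S], [S → . * S S], [S → . *], [S → . B B], [S → . d] }  — shift
  I4: { [B → . d * S], [S → * . S S], [S → * .], [S → . * S S], [S → . *], [S → . B B], [S → . d] }  — shift, reduce
  I5: { [B → . d * S], [S → B . B] }  — shift
  I6: { [B → d * S .] }  — reduce
  I7: { [B → d . * S], [S → d .] }  — shift, reduce
  I8: { [S → B B .] }  — reduce
  I9: { [B → . d * S], [S → * S . S], [S → . * S S], [S → . *], [S → . B B], [S → . d] }  — shift
  I10: { [S → * S S .] }  — reduce

No state contains more than one complete item.

Answer: No reduce-reduce conflicts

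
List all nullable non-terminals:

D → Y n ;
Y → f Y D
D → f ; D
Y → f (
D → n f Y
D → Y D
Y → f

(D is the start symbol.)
None

A non-terminal is nullable if it can derive ε (the empty string): either it has an ε-production, or it has a production whose right-hand side consists entirely of nullable non-terminals.

There are no ε-productions, so no non-terminal can derive ε.
No non-terminals are nullable.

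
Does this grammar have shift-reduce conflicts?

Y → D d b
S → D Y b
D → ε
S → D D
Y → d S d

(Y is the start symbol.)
Yes — I0: [D → .] vs [Y → . d S d]; I4: [D → .] vs [Y → . d S d]; I7: [S → D D .] vs [Y → D . d b]

A shift-reduce conflict occurs when an LR(0) state has both:
  - a complete (reduce) item [A → α .] (dot at the end), and
  - a shift item [B → β . c γ] (dot before a terminal).

Augment with Y' → Y and build the canonical LR(0) collection (I0 = CLOSURE({[Y' → . Y]}), then GOTO on every symbol after a dot until no new states appear). It has 12 states:
  I0: { [D → .], [Y → . D d b], [Y → . d S d], [Y' → . Y] }  — shift, reduce
  I1: { [Y → D . d b] }  — shift
  I2: { [Y' → Y .] }  — accept
  I3: { [D → .], [S → . D D], [S → . D Y b], [Y → d . S d] }  — reduce
  I4: { [D → .], [S → D . D], [S → D . Y b], [Y → . D d b], [Y → . d S d] }  — shift, reduce
  I5: { [Y → d S . d] }  — shift
  I6: { [Y → d S d .] }  — reduce
  I7: { [S → D D .], [Y → D . d b] }  — shift, reduce
  I8: { [S → D Y . b] }  — shift
  I9: { [S → D Y b .] }  — reduce
  I10: { [Y → D d . b] }  — shift
  I11: { [Y → D d b .] }  — reduce

I0 contains reduce item [D → .] and shift item [Y → . d S d] — shift-reduce conflict.
I4 contains reduce item [D → .] and shift item [Y → . d S d] — shift-reduce conflict.
I7 contains reduce item [S → D D .] and shift item [Y → D . d b] — shift-reduce conflict.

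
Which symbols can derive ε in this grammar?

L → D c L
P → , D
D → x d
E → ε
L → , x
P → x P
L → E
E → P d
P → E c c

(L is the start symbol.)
{ 'E', 'L' }

ε-productions: E → ε
So E is immediately nullable.
L → E: every symbol on the right is nullable, so L is nullable too.
No further non-terminal can be added: every production for the remaining non-terminals contains a terminal or a non-nullable non-terminal.
Nullable = { 'E', 'L' }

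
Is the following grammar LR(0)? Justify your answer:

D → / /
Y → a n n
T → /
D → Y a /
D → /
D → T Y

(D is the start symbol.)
A grammar is LR(0) if no state in the canonical LR(0) collection has:
  - both a shift item (dot before a terminal) and a complete item (shift-reduce conflict), or
  - two or more complete items (reduce-reduce conflict; the accept item [D' → D .] counts as a complete item here).

Augment with D' → D and build the canonical LR(0) collection (I0 = CLOSURE({[D' → . D]}), then GOTO on every symbol after a dot until no new states appear). It has 12 states:
  I0: { [D → . / /], [D → . /], [D → . T Y], [D → . Y a /], [D' → . D], [T → . /], [Y → . a n n] }  — shift
  I1: { [D → / . /], [D → / .], [T → / .] }  — shift, 2 reduces
  I2: { [D' → D .] }  — accept
  I3: { [D → T . Y], [Y → . a n n] }  — shift
  I4: { [D → Y . a /] }  — shift
  I5: { [Y → a . n n] }  — shift
  I6: { [Y → a n . n] }  — shift
  I7: { [Y → a n n .] }  — reduce
  I8: { [D → Y a . /] }  — shift
  I9: { [D → Y a / .] }  — reduce
  I10: { [D → T Y .] }  — reduce
  I11: { [D → / / .] }  — reduce

Conflict in state I1:
  Shift-reduce conflict between [D → / .] and [D → / . /]
So the grammar is NOT LR(0).

Answer: No. Shift-reduce conflict between [D → / .] and [D → / . /]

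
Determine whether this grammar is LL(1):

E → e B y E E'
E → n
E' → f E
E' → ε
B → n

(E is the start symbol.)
No. Predict set conflict for E': { 'f' }

A grammar is LL(1) if for each non-terminal N with multiple productions, the predict sets of those productions are pairwise disjoint, where PREDICT(N → α) = (FIRST(α) \ {ε}) ∪ (FOLLOW(N) if α ⇒* ε).

Relevant sets:
  FOLLOW(E') = { $, 'f' }

For E:
  PREDICT(E → e B y E E') = { 'e' }
  PREDICT(E → n) = { 'n' }
For E':
  PREDICT(E' → f E) = { 'f' }
  PREDICT(E' → ε) = { $, 'f' }
B has a single production, so nothing to check there.

Conflict found: Predict set conflict for E': { 'f' }
The grammar is NOT LL(1).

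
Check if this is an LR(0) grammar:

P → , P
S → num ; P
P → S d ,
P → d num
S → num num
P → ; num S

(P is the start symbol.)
A grammar is LR(0) if no state in the canonical LR(0) collection has:
  - both a shift item (dot before a terminal) and a complete item (shift-reduce conflict), or
  - two or more complete items (reduce-reduce conflict; the accept item [P' → P .] counts as a complete item here).

Augment with P' → P and build the canonical LR(0) collection (I0 = CLOSURE({[P' → . P]}), then GOTO on every symbol after a dot until no new states appear). It has 16 states:
  I0: { [P → . , P], [P → . ; num S], [P → . S d ,], [P → . d num], [P' → . P], [S → . num ; P], [S → . num num] }  — shift
  I1: { [P → , . P], [P → . , P], [P → . ; num S], [P → . S d ,], [P → . d num], [S → . num ; P], [S → . num num] }  — shift
  I2: { [P → ; . num S] }  — shift
  I3: { [P' → P .] }  — accept
  I4: { [P → S . d ,] }  — shift
  I5: { [P → d . num] }  — shift
  I6: { [S → num . ; P], [S → num . num] }  — shift
  I7: { [P → . , P], [P → . ; num S], [P → . S d ,], [P → . d num], [S → . num ; P], [S → . num num], [S → num ; . P] }  — shift
  I8: { [S → num num .] }  — reduce
  I9: { [S → num ; P .] }  — reduce
  I10: { [P → d num .] }  — reduce
  I11: { [P → S d . ,] }  — shift
  I12: { [P → S d , .] }  — reduce
  I13: { [P → ; num . S], [S → . num ; P], [S → . num num] }  — shift
  I14: { [P → ; num S .] }  — reduce
  I15: { [P → , P .] }  — reduce

Every state is either a pure shift/goto state or contains exactly one complete item and nothing to shift — no conflicts. The grammar is LR(0).

Answer: Yes, the grammar is LR(0)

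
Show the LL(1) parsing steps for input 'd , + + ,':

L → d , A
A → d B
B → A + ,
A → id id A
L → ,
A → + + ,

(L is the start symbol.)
LL(1) parsing maintains a stack (initially the start symbol over $) and the input. At each step: if the stack top is a terminal, match it against the current input token; if it is a non-terminal N, replace it with the RHS of M[N, lookahead] (the unique production whose predict set contains the lookahead).

Stack is shown with the top on the left.

Stack    Input        Action
----------------------------
L $      d , + + , $  output L → d , A
d , A $  d , + + , $  match 'd'
, A $    , + + , $    match ','
A $      + + , $      output A → + + ,
+ + , $  + + , $      match '+'
+ , $    + , $        match '+'
, $      , $          match ','
$        $            accept

The string is accepted.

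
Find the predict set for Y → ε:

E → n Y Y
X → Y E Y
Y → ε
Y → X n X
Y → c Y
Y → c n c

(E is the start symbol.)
PREDICT(Y → ε) = (FIRST(RHS) \ {ε}) ∪ (FOLLOW(Y) if ε ∈ FIRST(RHS), i.e. RHS ⇒* ε)
The right-hand side is ε (FIRST(ε) = { ε }), so the predict set is FOLLOW(Y) = { $, 'c', 'n' }
PREDICT(Y → ε) = { $, 'c', 'n' }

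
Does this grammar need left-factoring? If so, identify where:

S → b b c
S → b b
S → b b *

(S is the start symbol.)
Left-factoring is needed when two productions for the same non-terminal
share a common prefix on the right-hand side.

Productions for S:
  S → b b c
  S → b b
  S → b b *

Found common prefix 'b b' in productions for S

Answer: Yes, S has productions with common prefix 'b b'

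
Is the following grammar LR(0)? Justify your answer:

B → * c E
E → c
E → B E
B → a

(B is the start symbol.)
A grammar is LR(0) if no state in the canonical LR(0) collection has:
  - both a shift item (dot before a terminal) and a complete item (shift-reduce conflict), or
  - two or more complete items (reduce-reduce conflict; the accept item [B' → B .] counts as a complete item here).

Augment with B' → B and build the canonical LR(0) collection (I0 = CLOSURE({[B' → . B]}), then GOTO on every symbol after a dot until no new states appear). It has 9 states:
  I0: { [B → . * c E], [B → . a], [B' → . B] }  — shift
  I1: { [B → * . c E] }  — shift
  I2: { [B' → B .] }  — accept
  I3: { [B → a .] }  — reduce
  I4: { [B → * c . E], [B → . * c E], [B → . a], [E → . B E], [E → . c] }  — shift
  I5: { [B → . * c E], [B → . a], [E → . B E], [E → . c], [E → B . E] }  — shift
  I6: { [B → * c E .] }  — reduce
  I7: { [E → c .] }  — reduce
  I8: { [E → B E .] }  — reduce

Every state is either a pure shift/goto state or contains exactly one complete item and nothing to shift — no conflicts. The grammar is LR(0).

Answer: Yes, the grammar is LR(0)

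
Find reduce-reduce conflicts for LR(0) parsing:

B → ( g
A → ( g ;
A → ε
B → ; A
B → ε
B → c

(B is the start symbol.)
A reduce-reduce conflict occurs when an LR(0) state has two complete items [A → α .] and [B → β .] — both call for a reduction, and with no lookahead the parser cannot choose between them.

Augment with B' → B and build the canonical LR(0) collection (I0 = CLOSURE({[B' → . B]}), then GOTO on every symbol after a dot until no new states appear). It has 10 states:
  I0: { [B → . ( g], [B → . ; A], [B → . c], [B → .], [B' → . B] }  — shift, reduce
  I1: { [B → ( . g] }  — shift
  I2: { [A → . ( g ;], [A → .], [B → ; . A] }  — shift, reduce
  I3: { [B' → B .] }  — accept
  I4: { [B → c .] }  — reduce
  I5: { [A → ( . g ;] }  — shift
  I6: { [B → ; A .] }  — reduce
  I7: { [A → ( g . ;] }  — shift
  I8: { [A → ( g ; .] }  — reduce
  I9: { [B → ( g .] }  — reduce

No state contains more than one complete item.

Answer: No reduce-reduce conflicts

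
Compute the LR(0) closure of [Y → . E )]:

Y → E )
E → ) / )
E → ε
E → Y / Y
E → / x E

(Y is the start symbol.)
Start with: [Y → . E )]
  [Y → . E )] has the dot before E: add [E → . ) / )], [E → .], [E → . Y / Y], [E → . / x E]
  [E → . Y / Y] has the dot before Y: all Y-items already present
No further items can be added.

CLOSURE = { [E → . ) / )], [E → . / x E], [E → . Y / Y], [E → .], [Y → . E )] }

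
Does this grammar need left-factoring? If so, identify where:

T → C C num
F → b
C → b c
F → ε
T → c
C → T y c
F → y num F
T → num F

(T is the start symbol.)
No, left-factoring is not needed

Left-factoring is needed when two productions for the same non-terminal
share a common prefix on the right-hand side.

Productions for T:
  T → C C num
  T → c
  T → num F
Productions for F:
  F → b
  F → ε
  F → y num F
Productions for C:
  C → b c
  C → T y c

No common prefixes found.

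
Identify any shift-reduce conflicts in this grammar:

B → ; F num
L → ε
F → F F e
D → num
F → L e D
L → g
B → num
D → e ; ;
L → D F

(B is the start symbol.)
Augment with B' → B and build the canonical LR(0) collection (I0 = CLOSURE({[B' → . B]}), then GOTO on every symbol after a dot until no new states appear). It has 18 states:
  I0: { [B → . ; F num], [B → . num], [B' → . B] }  — shift
  I1: { [B → ; . F num], [D → . e ; ;], [D → . num], [F → . F F e], [F → . L e D], [L → . D F], [L → . g], [L → .] }  — shift, reduce
  I2: { [B' → B .] }  — accept
  I3: { [B → num .] }  — reduce
  I4: { [D → . e ; ;], [D → . num], [F → . F F e], [F → . L e D], [L → . D F], [L → . g], [L → .], [L → D . F] }  — shift, reduce
  I5: { [B → ; F . num], [D → . e ; ;], [D → . num], [F → . F F e], [F → . L e D], [F → F . F e], [L → . D F], [L → . g], [L → .] }  — shift, reduce
  I6: { [F → L . e D] }  — shift
  I7: { [D → e . ; ;] }  — shift
  I8: { [L → g .] }  — reduce
  I9: { [D → num .] }  — reduce
  I10: { [D → e ; . ;] }  — shift
  I11: { [D → e ; ; .] }  — reduce
  I12: { [D → . e ; ;], [D → . num], [F → L e . D] }  — shift
  I13: { [F → L e D .] }  — reduce
  I14: { [D → . e ; ;], [D → . num], [F → . F F e], [F → . L e D], [F → F . F e], [F → F F . e], [L → . D F], [L → . g], [L → .] }  — shift, reduce
  I15: { [B → ; F num .], [D → num .] }  — 2 reduces
  I16: { [D → e . ; ;], [F → F F e .] }  — shift, reduce
  I17: { [D → . e ; ;], [D → . num], [F → . F F e], [F → . L e D], [F → F . F e], [L → . D F], [L → . g], [L → .], [L → D F .] }  — shift, 2 reduces

I1 contains reduce item [L → .] and shift items [D → . e ; ;], [D → . num], [L → . g] — shift-reduce conflict.
I4 contains reduce item [L → .] and shift items [D → . e ; ;], [D → . num], [L → . g] — shift-reduce conflict.
I5 contains reduce item [L → .] and shift items [B → ; F . num], [D → . e ; ;], [D → . num], [L → . g] — shift-reduce conflict.
I14 contains reduce item [L → .] and shift items [D → . e ; ;], [D → . num], [F → F F . e], [L → . g] — shift-reduce conflict.
I16 contains reduce item [F → F F e .] and shift item [D → e . ; ;] — shift-reduce conflict.
I17 contains reduce items [L → .], [L → D F .] and shift items [D → . e ; ;], [D → . num], [L → . g] — shift-reduce conflict.

Answer: Yes — I1: [L → .] vs [D → . e ; ;]; I4: [L → .] vs [D → . e ; ;]; I5: [L → .] vs [B → ; F . num]; I14: [L → .] vs [D → . e ; ;]; I16: [F → F F e .] vs [D → e . ; ;]; I17: [L → .] vs [D → . e ; ;]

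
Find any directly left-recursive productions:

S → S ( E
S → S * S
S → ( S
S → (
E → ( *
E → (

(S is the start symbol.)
Direct left recursion occurs when N → N α for some non-terminal N (the right-hand side begins with the left-hand side itself).

S → S ( E: LEFT RECURSIVE (starts with S)
S → S * S: LEFT RECURSIVE (starts with S)
S → ( S: starts with '('
S → (: starts with '('
E → ( *: starts with '('
E → (: starts with '('

The grammar has direct left recursion on: S.

Answer: Yes, S is left-recursive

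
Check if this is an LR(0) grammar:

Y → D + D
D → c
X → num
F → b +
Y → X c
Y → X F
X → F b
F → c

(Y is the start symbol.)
A grammar is LR(0) if no state in the canonical LR(0) collection has:
  - both a shift item (dot before a terminal) and a complete item (shift-reduce conflict), or
  - two or more complete items (reduce-reduce conflict; the accept item [Y' → Y .] counts as a complete item here).

Augment with Y' → Y and build the canonical LR(0) collection (I0 = CLOSURE({[Y' → . Y]}), then GOTO on every symbol after a dot until no new states appear). It has 15 states:
  I0: { [D → . c], [F → . b +], [F → . c], [X → . F b], [X → . num], [Y → . D + D], [Y → . X F], [Y → . X c], [Y' → . Y] }  — shift
  I1: { [Y → D . + D] }  — shift
  I2: { [X → F . b] }  — shift
  I3: { [F → . b +], [F → . c], [Y → X . F], [Y → X . c] }  — shift
  I4: { [Y' → Y .] }  — accept
  I5: { [F → b . +] }  — shift
  I6: { [D → c .], [F → c .] }  — 2 reduces
  I7: { [X → num .] }  — reduce
  I8: { [F → b + .] }  — reduce
  I9: { [Y → X F .] }  — reduce
  I10: { [F → c .], [Y → X c .] }  — 2 reduces
  I11: { [X → F b .] }  — reduce
  I12: { [D → . c], [Y → D + . D] }  — shift
  I13: { [Y → D + D .] }  — reduce
  I14: { [D → c .] }  — reduce

Conflict in state I6:
  Reduce-reduce conflict: [D → c .] and [F → c .]
So the grammar is NOT LR(0).

Answer: No. Reduce-reduce conflict: [D → c .] and [F → c .]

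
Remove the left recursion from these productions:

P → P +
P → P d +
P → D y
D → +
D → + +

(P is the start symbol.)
P is directly left-recursive. The standard transformation for
  A → A α₁ | ... | A α_m | β₁ | ... | β_n
is
  A  → β₁ A' | ... | β_n A'
  A' → α₁ A' | ... | α_m A' | ε

P → D y becomes P → D y P'
P → P + becomes P' → + P'
P → P d + becomes P' → d + P'
Add P' → ε

Productions for other non-terminals are unchanged:
  D → +
  D → + +

Resulting grammar:
P → D y P'
P' → + P'
P' → d + P'
P' → ε
D → +
D → + +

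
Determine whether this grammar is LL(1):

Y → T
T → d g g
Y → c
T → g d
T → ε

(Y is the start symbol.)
Yes, the grammar is LL(1).

A grammar is LL(1) if for each non-terminal N with multiple productions, the predict sets of those productions are pairwise disjoint, where PREDICT(N → α) = (FIRST(α) \ {ε}) ∪ (FOLLOW(N) if α ⇒* ε).

Relevant sets:
  FIRST(T) = { 'd', 'g', ε }
  FOLLOW(Y) = { $ }
  FOLLOW(T) = { $ }

For Y:
  PREDICT(Y → T) = { $, 'd', 'g' }
  PREDICT(Y → c) = { 'c' }
For T:
  PREDICT(T → d g g) = { 'd' }
  PREDICT(T → g d) = { 'g' }
  PREDICT(T → ε) = { $ }

All predict sets are disjoint. The grammar IS LL(1).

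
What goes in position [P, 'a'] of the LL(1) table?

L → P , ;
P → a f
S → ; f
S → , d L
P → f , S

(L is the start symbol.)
To find M[P, 'a'], we find productions for P where 'a' is in the predict set (PREDICT(N → α) = (FIRST(α) \ {ε}) ∪ (FOLLOW(N) if α ⇒* ε)).

P → a f: PREDICT = { 'a' }
  'a' is in predict set, so this production goes in M[P, 'a']
P → f , S: PREDICT = { 'f' }

M[P, 'a'] = P → a f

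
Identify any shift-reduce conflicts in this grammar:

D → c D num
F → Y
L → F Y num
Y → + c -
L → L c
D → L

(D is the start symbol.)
Augment with D' → D and build the canonical LR(0) collection (I0 = CLOSURE({[D' → . D]}), then GOTO on every symbol after a dot until no new states appear). It has 14 states:
  I0: { [D → . L], [D → . c D num], [D' → . D], [F → . Y], [L → . F Y num], [L → . L c], [Y → . + c -] }  — shift
  I1: { [Y → + . c -] }  — shift
  I2: { [D' → D .] }  — accept
  I3: { [L → F . Y num], [Y → . + c -] }  — shift
  I4: { [D → L .], [L → L . c] }  — shift, reduce
  I5: { [F → Y .] }  — reduce
  I6: { [D → . L], [D → . c D num], [D → c . D num], [F → . Y], [L → . F Y num], [L → . L c], [Y → . + c -] }  — shift
  I7: { [D → c D . num] }  — shift
  I8: { [D → c D num .] }  — reduce
  I9: { [L → L c .] }  — reduce
  I10: { [L → F Y . num] }  — shift
  I11: { [L → F Y num .] }  — reduce
  I12: { [Y → + c . -] }  — shift
  I13: { [Y → + c - .] }  — reduce

I4 contains reduce item [D → L .] and shift item [L → L . c] — shift-reduce conflict.

Answer: Yes — I4: [D → L .] vs [L → L . c]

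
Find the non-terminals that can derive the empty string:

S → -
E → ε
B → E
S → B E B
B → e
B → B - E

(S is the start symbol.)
{ 'B', 'E', 'S' }

ε-productions: E → ε
So E is immediately nullable.
B → E: every symbol on the right is nullable, so B is nullable too.
S → B E B: every symbol on the right is nullable, so S is nullable too.
Every non-terminal is now nullable.
Nullable = { 'B', 'E', 'S' }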